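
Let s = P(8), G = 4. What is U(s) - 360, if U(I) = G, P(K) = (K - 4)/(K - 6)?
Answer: -356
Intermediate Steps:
P(K) = (-4 + K)/(-6 + K)
s = 2 (s = (-4 + 8)/(-6 + 8) = 4/2 = (½)*4 = 2)
U(I) = 4
U(s) - 360 = 4 - 360 = -356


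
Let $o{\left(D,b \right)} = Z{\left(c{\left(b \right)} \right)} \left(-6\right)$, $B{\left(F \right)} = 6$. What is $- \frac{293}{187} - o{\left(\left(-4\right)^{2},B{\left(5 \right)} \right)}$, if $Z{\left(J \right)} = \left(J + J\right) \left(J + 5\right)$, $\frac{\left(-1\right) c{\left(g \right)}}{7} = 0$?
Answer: $- \frac{293}{187} \approx -1.5668$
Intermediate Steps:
$c{\left(g \right)} = 0$ ($c{\left(g \right)} = \left(-7\right) 0 = 0$)
$Z{\left(J \right)} = 2 J \left(5 + J\right)$
$o{\left(D,b \right)} = 0$ ($o{\left(D,b \right)} = 2 \cdot 0 \left(5 + 0\right) \left(-6\right) = 2 \cdot 0 \cdot 5 \left(-6\right) = 0 \left(-6\right) = 0$)
$- \frac{293}{187} - o{\left(\left(-4\right)^{2},B{\left(5 \right)} \right)} = - \frac{293}{187} - 0 = \left(-293\right) \frac{1}{187} + 0 = - \frac{293}{187} + 0 = - \frac{293}{187}$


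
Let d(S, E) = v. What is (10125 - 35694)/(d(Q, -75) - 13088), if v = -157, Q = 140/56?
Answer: 8523/4415 ≈ 1.9305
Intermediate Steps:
Q = 5/2 (Q = 140*(1/56) = 5/2 ≈ 2.5000)
d(S, E) = -157
(10125 - 35694)/(d(Q, -75) - 13088) = (10125 - 35694)/(-157 - 13088) = -25569/(-13245) = -25569*(-1/13245) = 8523/4415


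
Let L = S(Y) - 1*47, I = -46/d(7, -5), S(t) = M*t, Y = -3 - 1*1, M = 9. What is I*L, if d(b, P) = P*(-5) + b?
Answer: 1909/16 ≈ 119.31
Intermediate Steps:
d(b, P) = b - 5*P (d(b, P) = -5*P + b = b - 5*P)
Y = -4 (Y = -3 - 1 = -4)
S(t) = 9*t
I = -23/16 (I = -46/(7 - 5*(-5)) = -46/(7 + 25) = -46/32 = -46*1/32 = -23/16 ≈ -1.4375)
L = -83 (L = 9*(-4) - 1*47 = -36 - 47 = -83)
I*L = -23/16*(-83) = 1909/16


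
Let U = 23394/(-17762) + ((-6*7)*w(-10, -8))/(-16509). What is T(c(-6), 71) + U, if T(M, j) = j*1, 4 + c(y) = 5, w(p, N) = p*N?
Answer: 3415500282/48872143 ≈ 69.886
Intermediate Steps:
w(p, N) = N*p
c(y) = 1 (c(y) = -4 + 5 = 1)
T(M, j) = j
U = -54421871/48872143 (U = 23394/(-17762) + ((-6*7)*(-8*(-10)))/(-16509) = 23394*(-1/17762) - 42*80*(-1/16509) = -11697/8881 - 3360*(-1/16509) = -11697/8881 + 1120/5503 = -54421871/48872143 ≈ -1.1136)
T(c(-6), 71) + U = 71 - 54421871/48872143 = 3415500282/48872143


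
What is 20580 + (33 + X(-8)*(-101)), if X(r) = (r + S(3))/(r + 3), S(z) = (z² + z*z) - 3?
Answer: 103772/5 ≈ 20754.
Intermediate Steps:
S(z) = -3 + 2*z² (S(z) = (z² + z²) - 3 = 2*z² - 3 = -3 + 2*z²)
X(r) = (15 + r)/(3 + r) (X(r) = (r + (-3 + 2*3²))/(r + 3) = (r + (-3 + 2*9))/(3 + r) = (r + (-3 + 18))/(3 + r) = (r + 15)/(3 + r) = (15 + r)/(3 + r))
20580 + (33 + X(-8)*(-101)) = 20580 + (33 + ((15 - 8)/(3 - 8))*(-101)) = 20580 + (33 + (7/(-5))*(-101)) = 20580 + (33 - ⅕*7*(-101)) = 20580 + (33 - 7/5*(-101)) = 20580 + (33 + 707/5) = 20580 + 872/5 = 103772/5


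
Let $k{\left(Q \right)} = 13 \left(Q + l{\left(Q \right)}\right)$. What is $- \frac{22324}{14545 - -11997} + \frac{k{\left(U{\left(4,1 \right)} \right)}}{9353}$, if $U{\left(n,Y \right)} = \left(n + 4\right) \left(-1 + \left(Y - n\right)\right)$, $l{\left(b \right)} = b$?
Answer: $- \frac{115439658}{124123663} \approx -0.93004$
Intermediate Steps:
$U{\left(n,Y \right)} = \left(4 + n\right) \left(-1 + Y - n\right)$
$k{\left(Q \right)} = 26 Q$ ($k{\left(Q \right)} = 13 \left(Q + Q\right) = 13 \cdot 2 Q = 26 Q$)
$- \frac{22324}{14545 - -11997} + \frac{k{\left(U{\left(4,1 \right)} \right)}}{9353} = - \frac{22324}{14545 - -11997} + \frac{26 \left(-4 - 4^{2} - 20 + 4 \cdot 1 + 1 \cdot 4\right)}{9353} = - \frac{22324}{14545 + 11997} + 26 \left(-4 - 16 - 20 + 4 + 4\right) \frac{1}{9353} = - \frac{22324}{26542} + 26 \left(-4 - 16 - 20 + 4 + 4\right) \frac{1}{9353} = \left(-22324\right) \frac{1}{26542} + 26 \left(-32\right) \frac{1}{9353} = - \frac{11162}{13271} - \frac{832}{9353} = - \frac{115439658}{124123663}$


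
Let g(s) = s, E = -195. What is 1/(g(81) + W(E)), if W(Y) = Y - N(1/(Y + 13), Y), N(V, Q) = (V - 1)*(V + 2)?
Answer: -33124/3709707 ≈ -0.0089290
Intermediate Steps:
N(V, Q) = (-1 + V)*(2 + V)
W(Y) = 2 + Y - 1/(13 + Y) - 1/(13 + Y)**2 (W(Y) = Y - (-2 + 1/(Y + 13) + (1/(Y + 13))**2) = Y - (-2 + 1/(13 + Y) + (1/(13 + Y))**2) = Y - (-2 + 1/(13 + Y) + (13 + Y)**(-2)) = Y + (2 - 1/(13 + Y) - 1/(13 + Y)**2) = 2 + Y - 1/(13 + Y) - 1/(13 + Y)**2)
1/(g(81) + W(E)) = 1/(81 + (-13 - 1*(-195) - (13 - 195)**2 + (13 - 195)**3*(2 - 195))/(13 - 195)**3) = 1/(81 + (-13 + 195 - 1*(-182)**2 + (-182)**3*(-193))/(-182)**3) = 1/(81 - (-13 + 195 - 1*33124 - 6028568*(-193))/6028568) = 1/(81 - (-13 + 195 - 33124 + 1163513624)/6028568) = 1/(81 - 1/6028568*1163480682) = 1/(81 - 6392751/33124) = 1/(-3709707/33124) = -33124/3709707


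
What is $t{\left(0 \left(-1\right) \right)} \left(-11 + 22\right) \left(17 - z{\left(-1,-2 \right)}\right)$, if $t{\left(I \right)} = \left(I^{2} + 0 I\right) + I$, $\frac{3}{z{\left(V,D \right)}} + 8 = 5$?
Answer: $0$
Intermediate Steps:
$z{\left(V,D \right)} = -1$ ($z{\left(V,D \right)} = \frac{3}{-8 + 5} = \frac{3}{-3} = 3 \left(- \frac{1}{3}\right) = -1$)
$t{\left(I \right)} = I + I^{2}$ ($t{\left(I \right)} = \left(I^{2} + 0\right) + I = I^{2} + I = I + I^{2}$)
$t{\left(0 \left(-1\right) \right)} \left(-11 + 22\right) \left(17 - z{\left(-1,-2 \right)}\right) = 0 \left(-1\right) \left(1 + 0 \left(-1\right)\right) \left(-11 + 22\right) \left(17 - -1\right) = 0 \left(1 + 0\right) 11 \left(17 + 1\right) = 0 \cdot 1 \cdot 11 \cdot 18 = 0 \cdot 11 \cdot 18 = 0 \cdot 18 = 0$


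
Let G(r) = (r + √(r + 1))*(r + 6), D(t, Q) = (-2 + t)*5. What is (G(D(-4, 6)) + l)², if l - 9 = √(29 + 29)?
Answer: (729 + √58 - 24*I*√29)² ≈ 5.259e+5 - 1.9041e+5*I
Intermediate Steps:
D(t, Q) = -10 + 5*t
G(r) = (6 + r)*(r + √(1 + r)) (G(r) = (r + √(1 + r))*(6 + r) = (6 + r)*(r + √(1 + r)))
l = 9 + √58 (l = 9 + √(29 + 29) = 9 + √58 ≈ 16.616)
(G(D(-4, 6)) + l)² = (((-10 + 5*(-4))² + 6*(-10 + 5*(-4)) + 6*√(1 + (-10 + 5*(-4))) + (-10 + 5*(-4))*√(1 + (-10 + 5*(-4)))) + (9 + √58))² = (((-10 - 20)² + 6*(-10 - 20) + 6*√(1 + (-10 - 20)) + (-10 - 20)*√(1 + (-10 - 20))) + (9 + √58))² = (((-30)² + 6*(-30) + 6*√(1 - 30) - 30*√(1 - 30)) + (9 + √58))² = ((900 - 180 + 6*√(-29) - 30*I*√29) + (9 + √58))² = ((900 - 180 + 6*(I*√29) - 30*I*√29) + (9 + √58))² = ((900 - 180 + 6*I*√29 - 30*I*√29) + (9 + √58))² = ((720 - 24*I*√29) + (9 + √58))² = (729 + √58 - 24*I*√29)²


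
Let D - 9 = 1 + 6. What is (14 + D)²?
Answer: 900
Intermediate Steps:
D = 16 (D = 9 + (1 + 6) = 9 + 7 = 16)
(14 + D)² = (14 + 16)² = 30² = 900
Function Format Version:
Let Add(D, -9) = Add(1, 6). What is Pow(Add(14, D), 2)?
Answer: 900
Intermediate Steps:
D = 16 (D = Add(9, Add(1, 6)) = Add(9, 7) = 16)
Pow(Add(14, D), 2) = Pow(Add(14, 16), 2) = Pow(30, 2) = 900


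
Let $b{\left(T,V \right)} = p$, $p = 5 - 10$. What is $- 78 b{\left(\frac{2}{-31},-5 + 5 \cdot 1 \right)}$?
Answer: $390$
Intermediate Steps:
$p = -5$
$b{\left(T,V \right)} = -5$
$- 78 b{\left(\frac{2}{-31},-5 + 5 \cdot 1 \right)} = \left(-78\right) \left(-5\right) = 390$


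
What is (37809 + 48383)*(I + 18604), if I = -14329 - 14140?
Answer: -850284080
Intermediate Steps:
I = -28469
(37809 + 48383)*(I + 18604) = (37809 + 48383)*(-28469 + 18604) = 86192*(-9865) = -850284080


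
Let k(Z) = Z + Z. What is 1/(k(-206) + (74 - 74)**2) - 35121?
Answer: -14469853/412 ≈ -35121.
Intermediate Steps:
k(Z) = 2*Z
1/(k(-206) + (74 - 74)**2) - 35121 = 1/(2*(-206) + (74 - 74)**2) - 35121 = 1/(-412 + 0**2) - 35121 = 1/(-412 + 0) - 35121 = 1/(-412) - 35121 = -1/412 - 35121 = -14469853/412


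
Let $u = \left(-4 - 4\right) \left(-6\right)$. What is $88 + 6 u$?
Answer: $376$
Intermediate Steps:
$u = 48$ ($u = \left(-8\right) \left(-6\right) = 48$)
$88 + 6 u = 88 + 6 \cdot 48 = 88 + 288 = 376$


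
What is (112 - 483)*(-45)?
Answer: 16695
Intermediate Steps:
(112 - 483)*(-45) = -371*(-45) = 16695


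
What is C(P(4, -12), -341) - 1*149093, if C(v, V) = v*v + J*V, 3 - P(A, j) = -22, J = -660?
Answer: 76592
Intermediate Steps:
P(A, j) = 25 (P(A, j) = 3 - 1*(-22) = 3 + 22 = 25)
C(v, V) = v² - 660*V (C(v, V) = v*v - 660*V = v² - 660*V)
C(P(4, -12), -341) - 1*149093 = (25² - 660*(-341)) - 1*149093 = (625 + 225060) - 149093 = 225685 - 149093 = 76592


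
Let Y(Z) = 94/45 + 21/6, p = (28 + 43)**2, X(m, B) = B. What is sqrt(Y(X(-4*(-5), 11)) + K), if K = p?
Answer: sqrt(4541930)/30 ≈ 71.039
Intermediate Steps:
p = 5041 (p = 71**2 = 5041)
K = 5041
Y(Z) = 503/90 (Y(Z) = 94*(1/45) + 21*(1/6) = 94/45 + 7/2 = 503/90)
sqrt(Y(X(-4*(-5), 11)) + K) = sqrt(503/90 + 5041) = sqrt(454193/90) = sqrt(4541930)/30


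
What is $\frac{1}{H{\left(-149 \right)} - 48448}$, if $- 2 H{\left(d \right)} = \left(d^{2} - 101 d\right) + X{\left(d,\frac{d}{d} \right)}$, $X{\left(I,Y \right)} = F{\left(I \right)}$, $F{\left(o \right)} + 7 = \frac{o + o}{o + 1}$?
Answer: $- \frac{148}{9926435} \approx -1.491 \cdot 10^{-5}$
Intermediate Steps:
$F{\left(o \right)} = -7 + \frac{2 o}{1 + o}$ ($F{\left(o \right)} = -7 + \frac{o + o}{o + 1} = -7 + \frac{2 o}{1 + o}$)
$X{\left(I,Y \right)} = \frac{-7 - 5 I}{1 + I}$
$H{\left(d \right)} = - \frac{d^{2}}{2} + \frac{101 d}{2} - \frac{-7 - 5 d}{2 \left(1 + d\right)}$ ($H{\left(d \right)} = - \frac{\left(d^{2} - 101 d\right) + \frac{-7 - 5 d}{1 + d}}{2} = - \frac{d^{2} - 101 d + \frac{-7 - 5 d}{1 + d}}{2} = - \frac{d^{2}}{2} + \frac{101 d}{2} - \frac{-7 - 5 d}{2 \left(1 + d\right)}$)
$\frac{1}{H{\left(-149 \right)} - 48448} = \frac{1}{\frac{7 + 5 \left(-149\right) - 149 \left(1 - 149\right) \left(101 - -149\right)}{2 \left(1 - 149\right)} - 48448} = \frac{1}{\frac{7 - 745 - - 22052 \left(101 + 149\right)}{2 \left(-148\right)} - 48448} = \frac{1}{\frac{1}{2} \left(- \frac{1}{148}\right) \left(7 - 745 - \left(-22052\right) 250\right) - 48448} = \frac{1}{\frac{1}{2} \left(- \frac{1}{148}\right) \left(7 - 745 + 5513000\right) - 48448} = \frac{1}{\frac{1}{2} \left(- \frac{1}{148}\right) 5512262 - 48448} = \frac{1}{- \frac{2756131}{148} - 48448} = \frac{1}{- \frac{9926435}{148}} = - \frac{148}{9926435}$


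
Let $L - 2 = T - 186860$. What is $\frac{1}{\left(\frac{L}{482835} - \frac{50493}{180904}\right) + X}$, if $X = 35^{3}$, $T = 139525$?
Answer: $\frac{87346782840}{3744960371748313} \approx 2.3324 \cdot 10^{-5}$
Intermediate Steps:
$L = -47333$ ($L = 2 + \left(139525 - 186860\right) = 2 - 47335 = -47333$)
$X = 42875$
$\frac{1}{\left(\frac{L}{482835} - \frac{50493}{180904}\right) + X} = \frac{1}{\left(- \frac{47333}{482835} - \frac{50493}{180904}\right) + 42875} = \frac{1}{- \frac{32942516687}{87346782840} + 42875} = \frac{1}{\frac{3744960371748313}{87346782840}} = \frac{87346782840}{3744960371748313}$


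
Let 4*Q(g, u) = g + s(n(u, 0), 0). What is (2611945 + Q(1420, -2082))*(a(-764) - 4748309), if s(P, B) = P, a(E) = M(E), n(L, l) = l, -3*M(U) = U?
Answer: -37210027004900/3 ≈ -1.2403e+13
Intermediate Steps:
M(U) = -U/3
a(E) = -E/3
Q(g, u) = g/4 (Q(g, u) = (g + 0)/4 = g/4)
(2611945 + Q(1420, -2082))*(a(-764) - 4748309) = (2611945 + (1/4)*1420)*(-1/3*(-764) - 4748309) = (2611945 + 355)*(764/3 - 4748309) = 2612300*(-14244163/3) = -37210027004900/3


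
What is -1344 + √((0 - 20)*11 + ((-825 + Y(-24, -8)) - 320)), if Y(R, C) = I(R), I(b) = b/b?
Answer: -1344 + 2*I*√341 ≈ -1344.0 + 36.932*I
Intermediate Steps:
I(b) = 1
Y(R, C) = 1
-1344 + √((0 - 20)*11 + ((-825 + Y(-24, -8)) - 320)) = -1344 + √((0 - 20)*11 + ((-825 + 1) - 320)) = -1344 + √(-20*11 + (-824 - 320)) = -1344 + √(-220 - 1144) = -1344 + √(-1364) = -1344 + 2*I*√341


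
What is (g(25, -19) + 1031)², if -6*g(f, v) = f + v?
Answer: 1060900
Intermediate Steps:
g(f, v) = -f/6 - v/6 (g(f, v) = -(f + v)/6 = -f/6 - v/6)
(g(25, -19) + 1031)² = ((-⅙*25 - ⅙*(-19)) + 1031)² = ((-25/6 + 19/6) + 1031)² = (-1 + 1031)² = 1030² = 1060900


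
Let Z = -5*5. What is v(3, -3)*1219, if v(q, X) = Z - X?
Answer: -26818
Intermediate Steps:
Z = -25
v(q, X) = -25 - X
v(3, -3)*1219 = (-25 - 1*(-3))*1219 = (-25 + 3)*1219 = -22*1219 = -26818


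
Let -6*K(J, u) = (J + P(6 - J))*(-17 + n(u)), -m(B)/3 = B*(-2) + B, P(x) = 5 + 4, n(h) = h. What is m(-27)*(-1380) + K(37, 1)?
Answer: 335708/3 ≈ 1.1190e+5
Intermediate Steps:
P(x) = 9
m(B) = 3*B (m(B) = -3*(B*(-2) + B) = -3*(-2*B + B) = -(-3)*B = 3*B)
K(J, u) = -(-17 + u)*(9 + J)/6 (K(J, u) = -(J + 9)*(-17 + u)/6 = -(9 + J)*(-17 + u)/6 = -(-17 + u)*(9 + J)/6)
m(-27)*(-1380) + K(37, 1) = (3*(-27))*(-1380) + (51/2 - 3/2*1 + (17/6)*37 - ⅙*37*1) = -81*(-1380) + (51/2 - 3/2 + 629/6 - 37/6) = 111780 + 368/3 = 335708/3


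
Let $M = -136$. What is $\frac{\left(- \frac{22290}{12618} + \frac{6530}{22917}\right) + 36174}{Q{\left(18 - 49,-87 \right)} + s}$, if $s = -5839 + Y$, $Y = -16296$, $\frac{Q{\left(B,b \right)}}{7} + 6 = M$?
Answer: $- \frac{193701629601}{123854384131} \approx -1.5639$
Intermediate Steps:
$Q{\left(B,b \right)} = -994$ ($Q{\left(B,b \right)} = -42 + 7 \left(-136\right) = -42 - 952 = -994$)
$s = -22135$ ($s = -5839 - 16296 = -22135$)
$\frac{\left(- \frac{22290}{12618} + \frac{6530}{22917}\right) + 36174}{Q{\left(18 - 49,-87 \right)} + s} = \frac{\left(- \frac{22290}{12618} + \frac{6530}{22917}\right) + 36174}{-994 - 22135} = \frac{\left(\left(-22290\right) \frac{1}{12618} + 6530 \cdot \frac{1}{22917}\right) + 36174}{-23129} = \left(\left(- \frac{3715}{2103} + \frac{6530}{22917}\right) + 36174\right) \left(- \frac{1}{23129}\right) = \left(- \frac{7933785}{5354939} + 36174\right) \left(- \frac{1}{23129}\right) = \frac{193701629601}{5354939} \left(- \frac{1}{23129}\right) = - \frac{193701629601}{123854384131}$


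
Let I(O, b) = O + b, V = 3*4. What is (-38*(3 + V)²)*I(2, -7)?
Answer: 42750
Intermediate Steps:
V = 12
(-38*(3 + V)²)*I(2, -7) = (-38*(3 + 12)²)*(2 - 7) = -38*15²*(-5) = -38*225*(-5) = -8550*(-5) = 42750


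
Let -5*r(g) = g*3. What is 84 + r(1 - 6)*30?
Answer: 174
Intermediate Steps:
r(g) = -3*g/5 (r(g) = -g*3/5 = -3*g/5)
84 + r(1 - 6)*30 = 84 - 3*(1 - 6)/5*30 = 84 - ⅗*(-5)*30 = 84 + 3*30 = 84 + 90 = 174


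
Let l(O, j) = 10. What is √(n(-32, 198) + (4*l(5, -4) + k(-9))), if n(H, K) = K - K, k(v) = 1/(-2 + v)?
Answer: √4829/11 ≈ 6.3174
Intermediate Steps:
n(H, K) = 0
√(n(-32, 198) + (4*l(5, -4) + k(-9))) = √(0 + (4*10 + 1/(-2 - 9))) = √(0 + (40 + 1/(-11))) = √(0 + (40 - 1/11)) = √(0 + 439/11) = √(439/11) = √4829/11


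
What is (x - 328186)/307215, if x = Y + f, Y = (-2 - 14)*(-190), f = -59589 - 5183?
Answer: -389918/307215 ≈ -1.2692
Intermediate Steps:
f = -64772
Y = 3040 (Y = -16*(-190) = 3040)
x = -61732 (x = 3040 - 64772 = -61732)
(x - 328186)/307215 = (-61732 - 328186)/307215 = -389918*1/307215 = -389918/307215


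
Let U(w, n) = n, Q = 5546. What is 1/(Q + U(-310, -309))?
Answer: 1/5237 ≈ 0.00019095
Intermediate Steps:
1/(Q + U(-310, -309)) = 1/(5546 - 309) = 1/5237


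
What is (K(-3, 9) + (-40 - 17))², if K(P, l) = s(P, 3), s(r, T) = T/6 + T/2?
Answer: 3025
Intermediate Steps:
s(r, T) = 2*T/3 (s(r, T) = T*(⅙) + T*(½) = T/6 + T/2 = 2*T/3)
K(P, l) = 2 (K(P, l) = (⅔)*3 = 2)
(K(-3, 9) + (-40 - 17))² = (2 + (-40 - 17))² = (2 - 57)² = (-55)² = 3025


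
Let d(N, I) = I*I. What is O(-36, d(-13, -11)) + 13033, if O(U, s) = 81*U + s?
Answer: 10238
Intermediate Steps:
d(N, I) = I²
O(U, s) = s + 81*U
O(-36, d(-13, -11)) + 13033 = ((-11)² + 81*(-36)) + 13033 = (121 - 2916) + 13033 = -2795 + 13033 = 10238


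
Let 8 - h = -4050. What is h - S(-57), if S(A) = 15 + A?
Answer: 4100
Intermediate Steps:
h = 4058 (h = 8 - 1*(-4050) = 8 + 4050 = 4058)
h - S(-57) = 4058 - (15 - 57) = 4058 - 1*(-42) = 4058 + 42 = 4100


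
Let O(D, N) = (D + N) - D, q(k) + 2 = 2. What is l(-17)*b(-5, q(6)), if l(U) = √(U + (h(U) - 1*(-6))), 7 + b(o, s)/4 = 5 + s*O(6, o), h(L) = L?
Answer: -16*I*√7 ≈ -42.332*I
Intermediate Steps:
q(k) = 0 (q(k) = -2 + 2 = 0)
O(D, N) = N
b(o, s) = -8 + 4*o*s (b(o, s) = -28 + 4*(5 + s*o) = -28 + 4*(5 + o*s) = -28 + (20 + 4*o*s) = -8 + 4*o*s)
l(U) = √(6 + 2*U) (l(U) = √(U + (U - 1*(-6))) = √(U + (U + 6)) = √(U + (6 + U)) = √(6 + 2*U))
l(-17)*b(-5, q(6)) = √(6 + 2*(-17))*(-8 + 4*(-5)*0) = √(6 - 34)*(-8 + 0) = √(-28)*(-8) = (2*I*√7)*(-8) = -16*I*√7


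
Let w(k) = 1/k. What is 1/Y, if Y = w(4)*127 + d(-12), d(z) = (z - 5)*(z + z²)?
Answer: -4/8849 ≈ -0.00045203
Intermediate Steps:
d(z) = (-5 + z)*(z + z²)
Y = -8849/4 (Y = 127/4 - 12*(-5 + (-12)² - 4*(-12)) = (¼)*127 - 12*(-5 + 144 + 48) = 127/4 - 12*187 = 127/4 - 2244 = -8849/4 ≈ -2212.3)
1/Y = 1/(-8849/4) = -4/8849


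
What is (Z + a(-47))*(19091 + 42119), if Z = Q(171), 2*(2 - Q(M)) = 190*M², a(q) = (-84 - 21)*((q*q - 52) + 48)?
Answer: -184206475780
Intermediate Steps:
a(q) = 420 - 105*q² (a(q) = -105*((q² - 52) + 48) = -105*((-52 + q²) + 48) = -105*(-4 + q²) = 420 - 105*q²)
Q(M) = 2 - 95*M²
Z = -2777893 (Z = 2 - 95*171² = 2 - 95*29241 = 2 - 2777895 = -2777893)
(Z + a(-47))*(19091 + 42119) = (-2777893 + (420 - 105*(-47)²))*(19091 + 42119) = (-2777893 + (420 - 105*2209))*61210 = (-2777893 + (420 - 231945))*61210 = (-2777893 - 231525)*61210 = -3009418*61210 = -184206475780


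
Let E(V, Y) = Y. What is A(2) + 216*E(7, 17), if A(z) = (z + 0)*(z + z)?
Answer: 3680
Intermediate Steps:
A(z) = 2*z**2 (A(z) = z*(2*z) = 2*z**2)
A(2) + 216*E(7, 17) = 2*2**2 + 216*17 = 2*4 + 3672 = 8 + 3672 = 3680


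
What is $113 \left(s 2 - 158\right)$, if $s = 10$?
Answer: $-15594$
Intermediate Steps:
$113 \left(s 2 - 158\right) = 113 \left(10 \cdot 2 - 158\right) = 113 \left(20 - 158\right) = 113 \left(-138\right) = -15594$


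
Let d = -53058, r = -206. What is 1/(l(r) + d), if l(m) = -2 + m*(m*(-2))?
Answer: -1/137932 ≈ -7.2499e-6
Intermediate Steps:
l(m) = -2 - 2*m² (l(m) = -2 + m*(-2*m) = -2 - 2*m²)
1/(l(r) + d) = 1/((-2 - 2*(-206)²) - 53058) = 1/((-2 - 2*42436) - 53058) = 1/((-2 - 84872) - 53058) = 1/(-84874 - 53058) = 1/(-137932) = -1/137932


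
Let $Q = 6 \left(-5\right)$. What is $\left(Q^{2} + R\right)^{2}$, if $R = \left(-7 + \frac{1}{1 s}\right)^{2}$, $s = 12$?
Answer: $\frac{18629247121}{20736} \approx 8.984 \cdot 10^{5}$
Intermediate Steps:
$Q = -30$
$R = \frac{6889}{144}$ ($R = \left(-7 + \frac{1}{1 \cdot 12}\right)^{2} = \left(-7 + 1 \cdot \frac{1}{12}\right)^{2} = \left(-7 + \frac{1}{12}\right)^{2} = \left(- \frac{83}{12}\right)^{2} = \frac{6889}{144} \approx 47.84$)
$\left(Q^{2} + R\right)^{2} = \left(\left(-30\right)^{2} + \frac{6889}{144}\right)^{2} = \left(900 + \frac{6889}{144}\right)^{2} = \left(\frac{136489}{144}\right)^{2} = \frac{18629247121}{20736}$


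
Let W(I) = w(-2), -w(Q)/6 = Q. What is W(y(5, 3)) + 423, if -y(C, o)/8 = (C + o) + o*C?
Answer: 435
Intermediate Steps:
w(Q) = -6*Q
y(C, o) = -8*C - 8*o - 8*C*o (y(C, o) = -8*((C + o) + o*C) = -8*((C + o) + C*o) = -8*(C + o + C*o) = -8*C - 8*o - 8*C*o)
W(I) = 12 (W(I) = -6*(-2) = 12)
W(y(5, 3)) + 423 = 12 + 423 = 435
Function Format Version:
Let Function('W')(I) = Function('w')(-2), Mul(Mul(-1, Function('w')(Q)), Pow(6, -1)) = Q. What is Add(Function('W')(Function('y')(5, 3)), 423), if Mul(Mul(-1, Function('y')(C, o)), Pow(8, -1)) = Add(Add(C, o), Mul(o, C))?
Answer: 435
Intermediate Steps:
Function('w')(Q) = Mul(-6, Q)
Function('y')(C, o) = Add(Mul(-8, C), Mul(-8, o), Mul(-8, C, o)) (Function('y')(C, o) = Mul(-8, Add(Add(C, o), Mul(o, C))) = Mul(-8, Add(Add(C, o), Mul(C, o))) = Mul(-8, Add(C, o, Mul(C, o))) = Add(Mul(-8, C), Mul(-8, o), Mul(-8, C, o)))
Function('W')(I) = 12 (Function('W')(I) = Mul(-6, -2) = 12)
Add(Function('W')(Function('y')(5, 3)), 423) = Add(12, 423) = 435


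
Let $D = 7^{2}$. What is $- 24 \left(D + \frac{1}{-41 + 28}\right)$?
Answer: $- \frac{15264}{13} \approx -1174.2$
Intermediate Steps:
$D = 49$
$- 24 \left(D + \frac{1}{-41 + 28}\right) = - 24 \left(49 + \frac{1}{-41 + 28}\right) = - 24 \left(49 + \frac{1}{-13}\right) = - 24 \left(49 - \frac{1}{13}\right) = \left(-24\right) \frac{636}{13} = - \frac{15264}{13}$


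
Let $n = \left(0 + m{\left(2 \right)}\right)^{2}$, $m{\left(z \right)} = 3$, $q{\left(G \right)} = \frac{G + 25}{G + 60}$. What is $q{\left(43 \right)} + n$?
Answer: $\frac{995}{103} \approx 9.6602$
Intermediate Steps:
$q{\left(G \right)} = \frac{25 + G}{60 + G}$
$n = 9$ ($n = \left(0 + 3\right)^{2} = 3^{2} = 9$)
$q{\left(43 \right)} + n = \frac{25 + 43}{60 + 43} + 9 = \frac{1}{103} \cdot 68 + 9 = \frac{68}{103} + 9 = \frac{995}{103}$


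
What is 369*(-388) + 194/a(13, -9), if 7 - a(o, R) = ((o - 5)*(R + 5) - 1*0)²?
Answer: -145606118/1017 ≈ -1.4317e+5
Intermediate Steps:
a(o, R) = 7 - (-5 + o)²*(5 + R)² (a(o, R) = 7 - ((o - 5)*(R + 5) - 1*0)² = 7 - ((-5 + o)*(5 + R) + 0)² = 7 - ((-5 + o)*(5 + R))² = 7 - (-5 + o)²*(5 + R)²)
369*(-388) + 194/a(13, -9) = 369*(-388) + 194/(7 - (-5 + 13)²*(5 - 9)²) = -143172 + 194/(7 - 1*8²*(-4)²) = -143172 + 194/(7 - 1*64*16) = -143172 + 194/(7 - 1024) = -143172 + 194/(-1017) = -143172 + 194*(-1/1017) = -143172 - 194/1017 = -145606118/1017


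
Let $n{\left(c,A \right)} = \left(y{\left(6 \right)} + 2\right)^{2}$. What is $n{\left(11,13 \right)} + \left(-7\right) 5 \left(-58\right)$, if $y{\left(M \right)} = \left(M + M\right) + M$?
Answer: $2430$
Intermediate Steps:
$y{\left(M \right)} = 3 M$ ($y{\left(M \right)} = 2 M + M = 3 M$)
$n{\left(c,A \right)} = 400$ ($n{\left(c,A \right)} = \left(3 \cdot 6 + 2\right)^{2} = \left(18 + 2\right)^{2} = 20^{2} = 400$)
$n{\left(11,13 \right)} + \left(-7\right) 5 \left(-58\right) = 400 + \left(-7\right) 5 \left(-58\right) = 400 - -2030 = 400 + 2030 = 2430$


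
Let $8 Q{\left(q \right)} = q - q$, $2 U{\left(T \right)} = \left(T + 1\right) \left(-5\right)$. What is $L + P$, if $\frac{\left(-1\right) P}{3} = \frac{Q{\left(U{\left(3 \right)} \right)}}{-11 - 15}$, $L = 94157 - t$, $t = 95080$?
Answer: $-923$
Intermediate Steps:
$L = -923$ ($L = 94157 - 95080 = -923$)
$U{\left(T \right)} = - \frac{5}{2} - \frac{5 T}{2}$ ($U{\left(T \right)} = \frac{\left(T + 1\right) \left(-5\right)}{2} = \frac{\left(1 + T\right) \left(-5\right)}{2} = \frac{-5 - 5 T}{2} = - \frac{5}{2} - \frac{5 T}{2}$)
$Q{\left(q \right)} = 0$ ($Q{\left(q \right)} = \frac{q - q}{8} = \frac{1}{8} \cdot 0 = 0$)
$P = 0$ ($P = - 3 \frac{0}{-11 - 15} = - 3 \frac{0}{-26} = - 3 \cdot 0 \left(- \frac{1}{26}\right) = \left(-3\right) 0 = 0$)
$L + P = -923 + 0 = -923$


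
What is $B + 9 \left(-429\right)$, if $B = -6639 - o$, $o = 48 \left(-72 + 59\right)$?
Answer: $-9876$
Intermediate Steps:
$o = -624$ ($o = 48 \left(-13\right) = -624$)
$B = -6015$ ($B = -6639 - -624 = -6639 + 624 = -6015$)
$B + 9 \left(-429\right) = -6015 + 9 \left(-429\right) = -6015 - 3861 = -9876$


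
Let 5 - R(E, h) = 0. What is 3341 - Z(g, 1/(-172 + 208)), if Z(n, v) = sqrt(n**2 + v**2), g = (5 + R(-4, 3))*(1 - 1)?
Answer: 120275/36 ≈ 3341.0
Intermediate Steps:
R(E, h) = 5 (R(E, h) = 5 - 1*0 = 5 + 0 = 5)
g = 0 (g = (5 + 5)*(1 - 1) = 10*0 = 0)
3341 - Z(g, 1/(-172 + 208)) = 3341 - sqrt(0**2 + (1/(-172 + 208))**2) = 3341 - sqrt(0 + (1/36)**2) = 3341 - sqrt(0 + 1/1296) = 3341 - sqrt(1/1296) = 3341 - 1*1/36 = 3341 - 1/36 = 120275/36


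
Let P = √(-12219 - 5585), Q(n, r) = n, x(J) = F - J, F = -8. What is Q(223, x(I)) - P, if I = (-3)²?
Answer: 223 - 2*I*√4451 ≈ 223.0 - 133.43*I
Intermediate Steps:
I = 9
x(J) = -8 - J
P = 2*I*√4451 (P = √(-17804) = 2*I*√4451 ≈ 133.43*I)
Q(223, x(I)) - P = 223 - 2*I*√4451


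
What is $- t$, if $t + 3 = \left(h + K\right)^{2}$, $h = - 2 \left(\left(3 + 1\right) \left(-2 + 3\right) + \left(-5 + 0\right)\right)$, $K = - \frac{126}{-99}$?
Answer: $- \frac{933}{121} \approx -7.7107$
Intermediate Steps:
$K = \frac{14}{11}$ ($K = \left(-126\right) \left(- \frac{1}{99}\right) = \frac{14}{11} \approx 1.2727$)
$h = 2$ ($h = - 2 \left(4 \cdot 1 - 5\right) = - 2 \left(4 - 5\right) = \left(-2\right) \left(-1\right) = 2$)
$t = \frac{933}{121}$ ($t = -3 + \left(2 + \frac{14}{11}\right)^{2} = -3 + \left(\frac{36}{11}\right)^{2} = -3 + \frac{1296}{121} = \frac{933}{121} \approx 7.7107$)
$- t = \left(-1\right) \frac{933}{121} = - \frac{933}{121}$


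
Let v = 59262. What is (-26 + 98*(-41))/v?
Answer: -674/9877 ≈ -0.068239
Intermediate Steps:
(-26 + 98*(-41))/v = (-26 + 98*(-41))/59262 = (-26 - 4018)*(1/59262) = -4044*1/59262 = -674/9877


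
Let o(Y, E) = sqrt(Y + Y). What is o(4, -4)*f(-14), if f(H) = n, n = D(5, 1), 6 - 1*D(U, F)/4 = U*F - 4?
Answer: 40*sqrt(2) ≈ 56.569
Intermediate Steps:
D(U, F) = 40 - 4*F*U (D(U, F) = 24 - 4*(U*F - 4) = 24 - 4*(F*U - 4) = 24 - 4*(-4 + F*U) = 24 + (16 - 4*F*U) = 40 - 4*F*U)
n = 20 (n = 40 - 4*1*5 = 40 - 20 = 20)
f(H) = 20
o(Y, E) = sqrt(2)*sqrt(Y) (o(Y, E) = sqrt(2*Y) = sqrt(2)*sqrt(Y))
o(4, -4)*f(-14) = (sqrt(2)*sqrt(4))*20 = (sqrt(2)*2)*20 = (2*sqrt(2))*20 = 40*sqrt(2)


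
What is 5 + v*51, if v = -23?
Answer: -1168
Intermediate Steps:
5 + v*51 = 5 - 23*51 = 5 - 1173 = -1168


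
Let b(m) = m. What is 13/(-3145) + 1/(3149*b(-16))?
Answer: -658137/158457680 ≈ -0.0041534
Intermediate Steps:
13/(-3145) + 1/(3149*b(-16)) = 13/(-3145) + 1/(3149*(-16)) = 13*(-1/3145) + (1/3149)*(-1/16) = -13/3145 - 1/50384 = -658137/158457680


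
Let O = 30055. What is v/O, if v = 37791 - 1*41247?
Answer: -3456/30055 ≈ -0.11499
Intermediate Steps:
v = -3456 (v = 37791 - 41247 = -3456)
v/O = -3456/30055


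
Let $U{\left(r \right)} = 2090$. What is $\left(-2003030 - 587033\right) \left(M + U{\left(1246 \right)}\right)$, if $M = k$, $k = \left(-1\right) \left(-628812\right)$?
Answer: $-1634075926826$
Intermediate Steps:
$k = 628812$
$M = 628812$
$\left(-2003030 - 587033\right) \left(M + U{\left(1246 \right)}\right) = \left(-2003030 - 587033\right) \left(628812 + 2090\right) = \left(-2590063\right) 630902 = -1634075926826$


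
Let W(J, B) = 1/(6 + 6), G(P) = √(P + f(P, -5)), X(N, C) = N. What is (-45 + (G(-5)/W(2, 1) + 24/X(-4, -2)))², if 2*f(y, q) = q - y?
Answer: 1881 - 1224*I*√5 ≈ 1881.0 - 2736.9*I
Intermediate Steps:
f(y, q) = q/2 - y/2 (f(y, q) = (q - y)/2 = q/2 - y/2)
G(P) = √(-5/2 + P/2) (G(P) = √(P + ((½)*(-5) - P/2)) = √(P + (-5/2 - P/2)) = √(-5/2 + P/2))
W(J, B) = 1/12
(-45 + (G(-5)/W(2, 1) + 24/X(-4, -2)))² = (-45 + ((√(-10 + 2*(-5))/2)/(1/12) + 24/(-4)))² = (-45 + ((√(-10 - 10)/2)*12 + 24*(-¼)))² = (-45 + ((√(-20)/2)*12 - 6))² = (-45 + (((2*I*√5)/2)*12 - 6))² = (-45 + ((I*√5)*12 - 6))² = (-45 + (12*I*√5 - 6))² = (-45 + (-6 + 12*I*√5))² = (-51 + 12*I*√5)²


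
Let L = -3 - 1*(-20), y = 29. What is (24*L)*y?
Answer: 11832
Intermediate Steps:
L = 17 (L = -3 + 20 = 17)
(24*L)*y = (24*17)*29 = 408*29 = 11832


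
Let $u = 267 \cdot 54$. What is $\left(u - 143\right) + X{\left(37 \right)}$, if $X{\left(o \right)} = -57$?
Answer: $14218$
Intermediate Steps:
$u = 14418$
$\left(u - 143\right) + X{\left(37 \right)} = \left(14418 - 143\right) - 57 = 14275 - 57 = 14218$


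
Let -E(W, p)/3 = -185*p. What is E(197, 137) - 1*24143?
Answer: 51892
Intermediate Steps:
E(W, p) = 555*p (E(W, p) = -(-555)*p = 555*p)
E(197, 137) - 1*24143 = 555*137 - 1*24143 = 76035 - 24143 = 51892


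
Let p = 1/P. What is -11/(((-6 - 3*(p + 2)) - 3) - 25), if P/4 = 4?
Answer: 176/643 ≈ 0.27372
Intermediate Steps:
P = 16 (P = 4*4 = 16)
p = 1/16 ≈ 0.062500
-11/(((-6 - 3*(p + 2)) - 3) - 25) = -11/(((-6 - 3*(1/16 + 2)) - 3) - 25) = -11/(((-6 - 3*33/16) - 3) - 25) = -11/(((-6 - 99/16) - 3) - 25) = -11/((-195/16 - 3) - 25) = -11/(-243/16 - 25) = -11/(-643/16) = -16/643*(-11) = 176/643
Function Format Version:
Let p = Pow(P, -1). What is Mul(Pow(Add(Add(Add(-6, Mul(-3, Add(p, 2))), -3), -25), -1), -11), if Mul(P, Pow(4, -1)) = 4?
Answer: Rational(176, 643) ≈ 0.27372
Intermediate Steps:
P = 16 (P = Mul(4, 4) = 16)
p = Rational(1, 16) (p = Pow(16, -1) = Rational(1, 16) ≈ 0.062500)
Mul(Pow(Add(Add(Add(-6, Mul(-3, Add(p, 2))), -3), -25), -1), -11) = Mul(Pow(Add(Add(Add(-6, Mul(-3, Add(Rational(1, 16), 2))), -3), -25), -1), -11) = Mul(Pow(Add(Add(Add(-6, Mul(-3, Rational(33, 16))), -3), -25), -1), -11) = Mul(Pow(Add(Add(Add(-6, Rational(-99, 16)), -3), -25), -1), -11) = Mul(Pow(Add(Add(Rational(-195, 16), -3), -25), -1), -11) = Mul(Pow(Add(Rational(-243, 16), -25), -1), -11) = Mul(Pow(Rational(-643, 16), -1), -11) = Mul(Rational(-16, 643), -11) = Rational(176, 643)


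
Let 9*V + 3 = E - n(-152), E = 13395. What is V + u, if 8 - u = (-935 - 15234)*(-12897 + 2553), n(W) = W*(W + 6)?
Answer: -1505277952/9 ≈ -1.6725e+8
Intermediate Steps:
n(W) = W*(6 + W)
u = -167252128 (u = 8 - (-935 - 15234)*(-12897 + 2553) = 8 - (-16169)*(-10344) = 8 - 1*167252136 = 8 - 167252136 = -167252128)
V = -8800/9 (V = -1/3 + (13395 - (-152)*(6 - 152))/9 = -1/3 + (13395 - (-152)*(-146))/9 = -1/3 + (13395 - 1*22192)/9 = -1/3 + (13395 - 22192)/9 = -1/3 + (1/9)*(-8797) = -1/3 - 8797/9 = -8800/9 ≈ -977.78)
V + u = -8800/9 - 167252128 = -1505277952/9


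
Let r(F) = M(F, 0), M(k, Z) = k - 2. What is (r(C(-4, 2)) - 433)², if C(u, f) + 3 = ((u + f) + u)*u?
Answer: 171396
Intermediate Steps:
C(u, f) = -3 + u*(f + 2*u) (C(u, f) = -3 + ((u + f) + u)*u = -3 + ((f + u) + u)*u = -3 + (f + 2*u)*u = -3 + u*(f + 2*u))
M(k, Z) = -2 + k
r(F) = -2 + F
(r(C(-4, 2)) - 433)² = ((-2 + (-3 + 2*(-4)² + 2*(-4))) - 433)² = ((-2 + (-3 + 2*16 - 8)) - 433)² = ((-2 + (-3 + 32 - 8)) - 433)² = ((-2 + 21) - 433)² = (19 - 433)² = (-414)² = 171396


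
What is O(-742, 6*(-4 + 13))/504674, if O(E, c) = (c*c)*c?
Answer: 78732/252337 ≈ 0.31201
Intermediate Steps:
O(E, c) = c³ (O(E, c) = c²*c = c³)
O(-742, 6*(-4 + 13))/504674 = (6*(-4 + 13))³/504674 = (6*9)³*(1/504674) = 54³*(1/504674) = 157464*(1/504674) = 78732/252337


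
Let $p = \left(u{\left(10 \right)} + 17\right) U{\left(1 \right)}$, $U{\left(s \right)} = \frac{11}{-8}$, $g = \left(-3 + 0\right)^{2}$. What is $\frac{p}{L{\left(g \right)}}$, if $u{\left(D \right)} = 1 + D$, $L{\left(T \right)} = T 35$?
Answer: $- \frac{11}{90} \approx -0.12222$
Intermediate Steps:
$g = 9$ ($g = \left(-3\right)^{2} = 9$)
$U{\left(s \right)} = - \frac{11}{8}$ ($U{\left(s \right)} = 11 \left(- \frac{1}{8}\right) = - \frac{11}{8}$)
$L{\left(T \right)} = 35 T$
$p = - \frac{77}{2}$ ($p = \left(\left(1 + 10\right) + 17\right) \left(- \frac{11}{8}\right) = \left(11 + 17\right) \left(- \frac{11}{8}\right) = 28 \left(- \frac{11}{8}\right) = - \frac{77}{2} \approx -38.5$)
$\frac{p}{L{\left(g \right)}} = - \frac{77}{2 \cdot 35 \cdot 9} = - \frac{77}{2 \cdot 315} = \left(- \frac{77}{2}\right) \frac{1}{315} = - \frac{11}{90}$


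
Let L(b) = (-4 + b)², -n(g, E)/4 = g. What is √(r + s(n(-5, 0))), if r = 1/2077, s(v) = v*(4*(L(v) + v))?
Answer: √95251554397/2077 ≈ 148.59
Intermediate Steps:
n(g, E) = -4*g
s(v) = v*(4*v + 4*(-4 + v)²) (s(v) = v*(4*((-4 + v)² + v)) = v*(4*(v + (-4 + v)²)) = v*(4*v + 4*(-4 + v)²))
r = 1/2077 ≈ 0.00048146
√(r + s(n(-5, 0))) = √(1/2077 + 4*(-4*(-5))*(-4*(-5) + (-4 - 4*(-5))²)) = √(1/2077 + 4*20*(20 + (-4 + 20)²)) = √(1/2077 + 4*20*(20 + 16²)) = √(1/2077 + 4*20*(20 + 256)) = √(1/2077 + 4*20*276) = √(1/2077 + 22080) = √(45860161/2077) = √95251554397/2077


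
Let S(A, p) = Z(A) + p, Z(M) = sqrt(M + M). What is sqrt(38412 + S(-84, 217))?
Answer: sqrt(38629 + 2*I*sqrt(42)) ≈ 196.54 + 0.033*I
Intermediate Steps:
Z(M) = sqrt(2)*sqrt(M) (Z(M) = sqrt(2*M) = sqrt(2)*sqrt(M))
S(A, p) = p + sqrt(2)*sqrt(A) (S(A, p) = sqrt(2)*sqrt(A) + p = p + sqrt(2)*sqrt(A))
sqrt(38412 + S(-84, 217)) = sqrt(38412 + (217 + sqrt(2)*sqrt(-84))) = sqrt(38412 + (217 + sqrt(2)*(2*I*sqrt(21)))) = sqrt(38412 + (217 + 2*I*sqrt(42))) = sqrt(38629 + 2*I*sqrt(42))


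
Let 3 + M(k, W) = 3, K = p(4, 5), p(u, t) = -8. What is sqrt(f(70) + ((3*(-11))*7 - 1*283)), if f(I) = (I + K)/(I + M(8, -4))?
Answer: I*sqrt(628565)/35 ≈ 22.652*I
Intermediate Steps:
K = -8
M(k, W) = 0 (M(k, W) = -3 + 3 = 0)
f(I) = (-8 + I)/I (f(I) = (I - 8)/(I + 0) = (-8 + I)/I)
sqrt(f(70) + ((3*(-11))*7 - 1*283)) = sqrt((-8 + 70)/70 + ((3*(-11))*7 - 1*283)) = sqrt((1/70)*62 + (-33*7 - 283)) = sqrt(31/35 + (-231 - 283)) = sqrt(31/35 - 514) = sqrt(-17959/35) = I*sqrt(628565)/35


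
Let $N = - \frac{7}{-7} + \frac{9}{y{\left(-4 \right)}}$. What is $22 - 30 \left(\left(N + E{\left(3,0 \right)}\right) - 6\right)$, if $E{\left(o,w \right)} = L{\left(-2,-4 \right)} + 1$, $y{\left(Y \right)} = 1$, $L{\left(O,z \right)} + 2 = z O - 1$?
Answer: $-278$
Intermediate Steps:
$L{\left(O,z \right)} = -3 + O z$ ($L{\left(O,z \right)} = -2 + \left(z O - 1\right) = -2 + \left(O z - 1\right) = -2 + \left(-1 + O z\right) = -3 + O z$)
$E{\left(o,w \right)} = 6$ ($E{\left(o,w \right)} = \left(-3 - -8\right) + 1 = \left(-3 + 8\right) + 1 = 5 + 1 = 6$)
$N = 10$ ($N = - \frac{7}{-7} + \frac{9}{1} = \left(-7\right) \left(- \frac{1}{7}\right) + 9 \cdot 1 = 1 + 9 = 10$)
$22 - 30 \left(\left(N + E{\left(3,0 \right)}\right) - 6\right) = 22 - 30 \left(\left(10 + 6\right) - 6\right) = 22 - 30 \left(16 - 6\right) = 22 - 300 = -278$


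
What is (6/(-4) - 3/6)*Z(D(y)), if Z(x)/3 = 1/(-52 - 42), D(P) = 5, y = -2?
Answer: 3/47 ≈ 0.063830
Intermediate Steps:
Z(x) = -3/94 (Z(x) = 3/(-52 - 42) = 3/(-94) = 3*(-1/94) = -3/94)
(6/(-4) - 3/6)*Z(D(y)) = (6/(-4) - 3/6)*(-3/94) = (6*(-¼) - 3*⅙)*(-3/94) = (-3/2 - ½)*(-3/94) = -2*(-3/94) = 3/47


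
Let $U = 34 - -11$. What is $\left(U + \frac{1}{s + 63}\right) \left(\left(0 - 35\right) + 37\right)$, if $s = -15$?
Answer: $\frac{2161}{24} \approx 90.042$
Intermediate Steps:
$U = 45$ ($U = 34 + 11 = 45$)
$\left(U + \frac{1}{s + 63}\right) \left(\left(0 - 35\right) + 37\right) = \left(45 + \frac{1}{-15 + 63}\right) \left(\left(0 - 35\right) + 37\right) = \left(45 + \frac{1}{48}\right) \left(-35 + 37\right) = \left(45 + \frac{1}{48}\right) 2 = \frac{2161}{48} \cdot 2 = \frac{2161}{24}$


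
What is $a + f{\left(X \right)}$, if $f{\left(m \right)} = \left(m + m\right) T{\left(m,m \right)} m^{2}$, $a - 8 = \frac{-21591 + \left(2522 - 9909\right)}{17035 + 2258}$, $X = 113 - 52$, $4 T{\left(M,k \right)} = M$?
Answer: $\frac{267128061145}{38586} \approx 6.9229 \cdot 10^{6}$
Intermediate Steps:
$T{\left(M,k \right)} = \frac{M}{4}$
$X = 61$
$a = \frac{125366}{19293}$ ($a = 8 + \frac{-21591 + \left(2522 - 9909\right)}{17035 + 2258} = 8 + \frac{-21591 + \left(2522 - 9909\right)}{19293} = 8 + \left(-21591 - 7387\right) \frac{1}{19293} = 8 - \frac{28978}{19293} = \frac{125366}{19293} \approx 6.498$)
$f{\left(m \right)} = \frac{m^{4}}{2}$ ($f{\left(m \right)} = \left(m + m\right) \frac{m}{4} m^{2} = 2 m \frac{m}{4} m^{2} = \frac{m^{2}}{2} m^{2} = \frac{m^{4}}{2}$)
$a + f{\left(X \right)} = \frac{125366}{19293} + \frac{61^{4}}{2} = \frac{125366}{19293} + \frac{1}{2} \cdot 13845841 = \frac{125366}{19293} + \frac{13845841}{2} = \frac{267128061145}{38586}$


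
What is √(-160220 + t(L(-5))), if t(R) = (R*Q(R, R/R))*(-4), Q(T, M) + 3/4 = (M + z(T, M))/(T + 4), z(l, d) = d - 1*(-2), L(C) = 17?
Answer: I*√70640241/21 ≈ 400.23*I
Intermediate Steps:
z(l, d) = 2 + d (z(l, d) = d + 2 = 2 + d)
Q(T, M) = -¾ + (2 + 2*M)/(4 + T) (Q(T, M) = -¾ + (M + (2 + M))/(T + 4) = -¾ + (2 + 2*M)/(4 + T))
t(R) = -R*(4 - 3*R)/(4 + R) (t(R) = (R*((-4 - 3*R + 8*(R/R))/(4*(4 + R))))*(-4) = (R*((-4 - 3*R + 8*1)/(4*(4 + R))))*(-4) = (R*((-4 - 3*R + 8)/(4*(4 + R))))*(-4) = (R*((4 - 3*R)/(4*(4 + R))))*(-4) = (R*(4 - 3*R)/(4*(4 + R)))*(-4) = -R*(4 - 3*R)/(4 + R))
√(-160220 + t(L(-5))) = √(-160220 + 17*(-4 + 3*17)/(4 + 17)) = √(-160220 + 17*(-4 + 51)/21) = √(-160220 + 17*(1/21)*47) = √(-160220 + 799/21) = √(-3363821/21) = I*√70640241/21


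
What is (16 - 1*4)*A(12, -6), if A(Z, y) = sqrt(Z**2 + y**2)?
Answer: 72*sqrt(5) ≈ 161.00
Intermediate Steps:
(16 - 1*4)*A(12, -6) = (16 - 1*4)*sqrt(12**2 + (-6)**2) = (16 - 4)*sqrt(144 + 36) = 12*sqrt(180) = 12*(6*sqrt(5)) = 72*sqrt(5)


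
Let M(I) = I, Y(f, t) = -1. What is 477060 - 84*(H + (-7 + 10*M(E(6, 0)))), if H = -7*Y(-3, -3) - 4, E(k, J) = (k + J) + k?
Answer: 467316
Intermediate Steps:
E(k, J) = J + 2*k (E(k, J) = (J + k) + k = J + 2*k)
H = 3 (H = -7*(-1) - 4 = 7 - 4 = 3)
477060 - 84*(H + (-7 + 10*M(E(6, 0)))) = 477060 - 84*(3 + (-7 + 10*(0 + 2*6))) = 477060 - 84*(3 + (-7 + 10*(0 + 12))) = 477060 - 84*(3 + (-7 + 10*12)) = 477060 - 84*(3 + (-7 + 120)) = 477060 - 84*(3 + 113) = 477060 - 84*116 = 477060 - 9744 = 467316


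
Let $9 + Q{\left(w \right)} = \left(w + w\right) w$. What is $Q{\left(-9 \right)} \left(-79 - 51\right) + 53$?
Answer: $-19837$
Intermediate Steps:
$Q{\left(w \right)} = -9 + 2 w^{2}$ ($Q{\left(w \right)} = -9 + \left(w + w\right) w = -9 + 2 w w = -9 + 2 w^{2}$)
$Q{\left(-9 \right)} \left(-79 - 51\right) + 53 = \left(-9 + 2 \left(-9\right)^{2}\right) \left(-79 - 51\right) + 53 = \left(-9 + 2 \cdot 81\right) \left(-79 - 51\right) + 53 = \left(-9 + 162\right) \left(-130\right) + 53 = 153 \left(-130\right) + 53 = -19890 + 53 = -19837$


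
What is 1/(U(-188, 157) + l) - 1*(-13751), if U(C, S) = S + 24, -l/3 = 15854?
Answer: 651536130/47381 ≈ 13751.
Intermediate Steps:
l = -47562 (l = -3*15854 = -47562)
U(C, S) = 24 + S
1/(U(-188, 157) + l) - 1*(-13751) = 1/((24 + 157) - 47562) - 1*(-13751) = 1/(181 - 47562) + 13751 = 1/(-47381) + 13751 = -1/47381 + 13751 = 651536130/47381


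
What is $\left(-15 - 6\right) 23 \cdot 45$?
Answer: $-21735$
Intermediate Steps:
$\left(-15 - 6\right) 23 \cdot 45 = \left(-21\right) 23 \cdot 45 = \left(-483\right) 45 = -21735$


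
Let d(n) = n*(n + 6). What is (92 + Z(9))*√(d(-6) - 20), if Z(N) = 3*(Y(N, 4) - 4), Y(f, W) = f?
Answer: 214*I*√5 ≈ 478.52*I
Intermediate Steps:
d(n) = n*(6 + n)
Z(N) = -12 + 3*N (Z(N) = 3*(N - 4) = 3*(-4 + N) = -12 + 3*N)
(92 + Z(9))*√(d(-6) - 20) = (92 + (-12 + 3*9))*√(-6*(6 - 6) - 20) = (92 + (-12 + 27))*√(-6*0 - 20) = (92 + 15)*√(0 - 20) = 107*√(-20) = 107*(2*I*√5) = 214*I*√5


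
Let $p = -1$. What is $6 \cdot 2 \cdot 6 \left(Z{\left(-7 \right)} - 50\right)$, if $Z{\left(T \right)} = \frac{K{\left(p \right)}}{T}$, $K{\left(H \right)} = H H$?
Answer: $- \frac{25272}{7} \approx -3610.3$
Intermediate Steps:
$K{\left(H \right)} = H^{2}$
$Z{\left(T \right)} = \frac{1}{T}$ ($Z{\left(T \right)} = \frac{\left(-1\right)^{2}}{T} = 1 \frac{1}{T} = \frac{1}{T}$)
$6 \cdot 2 \cdot 6 \left(Z{\left(-7 \right)} - 50\right) = 6 \cdot 2 \cdot 6 \left(\frac{1}{-7} - 50\right) = 12 \cdot 6 \left(- \frac{1}{7} - 50\right) = 72 \left(- \frac{351}{7}\right) = - \frac{25272}{7}$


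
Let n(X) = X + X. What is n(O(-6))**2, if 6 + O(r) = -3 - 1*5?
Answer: 784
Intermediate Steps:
O(r) = -14 (O(r) = -6 + (-3 - 1*5) = -6 + (-3 - 5) = -6 - 8 = -14)
n(X) = 2*X
n(O(-6))**2 = (2*(-14))**2 = (-28)**2 = 784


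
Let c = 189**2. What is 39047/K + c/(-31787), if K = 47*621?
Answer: 28371166/132538167 ≈ 0.21406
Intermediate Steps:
c = 35721
K = 29187
39047/K + c/(-31787) = 39047/29187 + 35721/(-31787) = 39047*(1/29187) + 35721*(-1/31787) = 39047/29187 - 5103/4541 = 28371166/132538167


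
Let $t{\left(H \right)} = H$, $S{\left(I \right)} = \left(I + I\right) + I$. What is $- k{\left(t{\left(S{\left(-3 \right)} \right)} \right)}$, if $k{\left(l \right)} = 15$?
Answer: $-15$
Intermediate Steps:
$S{\left(I \right)} = 3 I$ ($S{\left(I \right)} = 2 I + I = 3 I$)
$- k{\left(t{\left(S{\left(-3 \right)} \right)} \right)} = \left(-1\right) 15 = -15$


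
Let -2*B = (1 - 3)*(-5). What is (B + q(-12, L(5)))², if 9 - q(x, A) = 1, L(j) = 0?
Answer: 9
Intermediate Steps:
q(x, A) = 8 (q(x, A) = 9 - 1*1 = 9 - 1 = 8)
B = -5 (B = -(1 - 3)*(-5)/2 = -(-1)*(-5) = -½*10 = -5)
(B + q(-12, L(5)))² = (-5 + 8)² = 3² = 9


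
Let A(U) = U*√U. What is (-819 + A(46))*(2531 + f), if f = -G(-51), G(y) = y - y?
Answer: -2072889 + 116426*√46 ≈ -1.2833e+6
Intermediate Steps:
G(y) = 0
A(U) = U^(3/2)
f = 0 (f = -1*0 = 0)
(-819 + A(46))*(2531 + f) = (-819 + 46^(3/2))*(2531 + 0) = (-819 + 46*√46)*2531 = -2072889 + 116426*√46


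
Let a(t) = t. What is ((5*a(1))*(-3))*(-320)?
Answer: 4800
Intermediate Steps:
((5*a(1))*(-3))*(-320) = ((5*1)*(-3))*(-320) = (5*(-3))*(-320) = -15*(-320) = 4800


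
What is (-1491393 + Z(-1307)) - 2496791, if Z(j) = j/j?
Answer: -3988183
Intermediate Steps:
Z(j) = 1
(-1491393 + Z(-1307)) - 2496791 = (-1491393 + 1) - 2496791 = -1491392 - 2496791 = -3988183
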